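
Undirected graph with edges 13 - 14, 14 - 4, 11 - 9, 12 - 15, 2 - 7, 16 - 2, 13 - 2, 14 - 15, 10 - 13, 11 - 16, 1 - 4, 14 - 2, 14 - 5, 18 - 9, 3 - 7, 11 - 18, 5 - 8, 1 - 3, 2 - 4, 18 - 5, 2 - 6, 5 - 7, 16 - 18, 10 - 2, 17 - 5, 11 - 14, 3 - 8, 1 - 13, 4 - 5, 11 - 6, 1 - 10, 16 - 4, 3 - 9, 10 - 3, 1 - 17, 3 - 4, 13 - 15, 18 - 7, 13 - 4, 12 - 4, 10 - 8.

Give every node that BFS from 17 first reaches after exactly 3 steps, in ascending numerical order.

Level 0: 17
Level 1: 1, 5
Level 2: 3, 4, 7, 8, 10, 13, 14, 18
Level 3: 2, 9, 11, 12, 15, 16
Level 4: 6

2, 9, 11, 12, 15, 16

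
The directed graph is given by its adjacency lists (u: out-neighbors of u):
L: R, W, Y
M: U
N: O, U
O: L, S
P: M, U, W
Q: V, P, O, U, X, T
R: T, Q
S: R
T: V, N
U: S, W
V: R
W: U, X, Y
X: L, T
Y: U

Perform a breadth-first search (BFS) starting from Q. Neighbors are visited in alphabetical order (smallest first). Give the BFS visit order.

Visit Q; enqueue O, P, T, U, V, X → queue [O, P, T, U, V, X]
Visit O; enqueue L, S → queue [P, T, U, V, X, L, S]
Visit P; enqueue M, W → queue [T, U, V, X, L, S, M, W]
Visit T; enqueue N → queue [U, V, X, L, S, M, W, N]
Visit U → queue [V, X, L, S, M, W, N]
Visit V; enqueue R → queue [X, L, S, M, W, N, R]
Visit X → queue [L, S, M, W, N, R]
Visit L; enqueue Y → queue [S, M, W, N, R, Y]
Visit S → queue [M, W, N, R, Y]
Visit M → queue [W, N, R, Y]
Visit W → queue [N, R, Y]
Visit N → queue [R, Y]
Visit R → queue [Y]
Visit Y → queue []

Q, O, P, T, U, V, X, L, S, M, W, N, R, Y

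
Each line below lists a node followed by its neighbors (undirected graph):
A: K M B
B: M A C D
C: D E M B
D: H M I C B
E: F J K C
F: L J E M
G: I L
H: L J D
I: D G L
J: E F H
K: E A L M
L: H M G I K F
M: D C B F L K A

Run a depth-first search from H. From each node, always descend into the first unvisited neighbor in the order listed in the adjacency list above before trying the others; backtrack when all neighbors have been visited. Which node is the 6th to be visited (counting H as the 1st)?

Visit H
H → L
L → M
M → D
D → I
I → G
D → C
C → E
E → F
F → J
E → K
K → A
A → B

Visit order: H, L, M, D, I, G, C, E, F, J, K, A, B

G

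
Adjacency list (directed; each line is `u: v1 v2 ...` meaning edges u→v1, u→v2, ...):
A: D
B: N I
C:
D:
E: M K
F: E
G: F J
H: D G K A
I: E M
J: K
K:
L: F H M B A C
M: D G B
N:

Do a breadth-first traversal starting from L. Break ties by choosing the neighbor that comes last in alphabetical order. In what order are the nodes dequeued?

L -> M -> H -> F -> C -> B -> A -> G -> D -> K -> E -> N -> I -> J

Visit L; enqueue M, H, F, C, B, A → queue [M, H, F, C, B, A]
Visit M; enqueue G, D → queue [H, F, C, B, A, G, D]
Visit H; enqueue K → queue [F, C, B, A, G, D, K]
Visit F; enqueue E → queue [C, B, A, G, D, K, E]
Visit C → queue [B, A, G, D, K, E]
Visit B; enqueue N, I → queue [A, G, D, K, E, N, I]
Visit A → queue [G, D, K, E, N, I]
Visit G; enqueue J → queue [D, K, E, N, I, J]
Visit D → queue [K, E, N, I, J]
Visit K → queue [E, N, I, J]
Visit E → queue [N, I, J]
Visit N → queue [I, J]
Visit I → queue [J]
Visit J → queue []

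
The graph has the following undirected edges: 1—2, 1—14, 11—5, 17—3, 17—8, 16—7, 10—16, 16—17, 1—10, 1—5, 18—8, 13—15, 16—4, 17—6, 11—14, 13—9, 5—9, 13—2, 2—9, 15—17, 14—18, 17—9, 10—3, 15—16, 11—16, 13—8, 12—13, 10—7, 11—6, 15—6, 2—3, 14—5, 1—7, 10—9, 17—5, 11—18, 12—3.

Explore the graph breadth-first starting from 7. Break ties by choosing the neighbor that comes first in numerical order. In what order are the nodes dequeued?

7 → 1 → 10 → 16 → 2 → 5 → 14 → 3 → 9 → 4 → 11 → 15 → 17 → 13 → 18 → 12 → 6 → 8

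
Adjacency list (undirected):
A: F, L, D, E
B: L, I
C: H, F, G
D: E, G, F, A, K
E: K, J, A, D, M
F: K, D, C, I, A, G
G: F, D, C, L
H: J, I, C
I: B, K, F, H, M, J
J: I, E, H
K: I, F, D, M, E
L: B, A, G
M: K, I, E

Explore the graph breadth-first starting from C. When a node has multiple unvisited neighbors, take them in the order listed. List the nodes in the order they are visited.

Visit C; enqueue H, F, G → queue [H, F, G]
Visit H; enqueue J, I → queue [F, G, J, I]
Visit F; enqueue K, D, A → queue [G, J, I, K, D, A]
Visit G; enqueue L → queue [J, I, K, D, A, L]
Visit J; enqueue E → queue [I, K, D, A, L, E]
Visit I; enqueue B, M → queue [K, D, A, L, E, B, M]
Visit K → queue [D, A, L, E, B, M]
Visit D → queue [A, L, E, B, M]
Visit A → queue [L, E, B, M]
Visit L → queue [E, B, M]
Visit E → queue [B, M]
Visit B → queue [M]
Visit M → queue []

C → H → F → G → J → I → K → D → A → L → E → B → M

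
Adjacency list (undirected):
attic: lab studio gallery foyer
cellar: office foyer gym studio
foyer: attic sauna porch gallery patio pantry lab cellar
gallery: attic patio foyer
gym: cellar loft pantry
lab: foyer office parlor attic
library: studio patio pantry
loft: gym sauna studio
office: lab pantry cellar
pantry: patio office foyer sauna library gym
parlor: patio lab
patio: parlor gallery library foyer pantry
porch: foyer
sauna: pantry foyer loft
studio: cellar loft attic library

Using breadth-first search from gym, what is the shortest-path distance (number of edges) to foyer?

Level 0: gym
Level 1: cellar, loft, pantry
Level 2: foyer, library, office, patio, sauna, studio
Level 3: attic, gallery, lab, parlor, porch
foyer first appears at level 2.

2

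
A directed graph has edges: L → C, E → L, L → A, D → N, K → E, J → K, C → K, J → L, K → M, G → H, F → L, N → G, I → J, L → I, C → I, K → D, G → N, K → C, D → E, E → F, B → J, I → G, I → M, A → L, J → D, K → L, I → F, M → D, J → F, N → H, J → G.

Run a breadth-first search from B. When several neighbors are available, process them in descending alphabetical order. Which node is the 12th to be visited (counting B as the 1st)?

E

Visit B; enqueue J → queue [J]
Visit J; enqueue L, K, G, F, D → queue [L, K, G, F, D]
Visit L; enqueue I, C, A → queue [K, G, F, D, I, C, A]
Visit K; enqueue M, E → queue [G, F, D, I, C, A, M, E]
Visit G; enqueue N, H → queue [F, D, I, C, A, M, E, N, H]
Visit F → queue [D, I, C, A, M, E, N, H]
Visit D → queue [I, C, A, M, E, N, H]
Visit I → queue [C, A, M, E, N, H]
Visit C → queue [A, M, E, N, H]
Visit A → queue [M, E, N, H]
Visit M → queue [E, N, H]
Visit E → queue [N, H]
Visit N → queue [H]
Visit H → queue []

Visit order: B, J, L, K, G, F, D, I, C, A, M, E, N, H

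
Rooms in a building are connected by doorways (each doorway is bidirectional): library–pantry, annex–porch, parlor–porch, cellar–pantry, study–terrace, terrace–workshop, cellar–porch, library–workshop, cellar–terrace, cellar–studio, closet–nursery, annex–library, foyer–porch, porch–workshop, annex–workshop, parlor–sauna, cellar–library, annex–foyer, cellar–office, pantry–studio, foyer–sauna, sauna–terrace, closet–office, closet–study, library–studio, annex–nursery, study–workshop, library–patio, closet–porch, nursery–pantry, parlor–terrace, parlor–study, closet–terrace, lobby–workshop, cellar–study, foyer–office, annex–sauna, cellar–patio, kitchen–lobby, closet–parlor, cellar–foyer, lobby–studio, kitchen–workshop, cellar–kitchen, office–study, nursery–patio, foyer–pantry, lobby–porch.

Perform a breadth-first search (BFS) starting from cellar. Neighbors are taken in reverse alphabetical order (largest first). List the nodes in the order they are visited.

cellar → terrace → study → studio → porch → patio → pantry → office → library → kitchen → foyer → workshop → sauna → parlor → closet → lobby → annex → nursery

Visit cellar; enqueue terrace, study, studio, porch, patio, pantry, office, library, kitchen, foyer → queue [terrace, study, studio, porch, patio, pantry, office, library, kitchen, foyer]
Visit terrace; enqueue workshop, sauna, parlor, closet → queue [study, studio, porch, patio, pantry, office, library, kitchen, foyer, workshop, sauna, parlor, closet]
Visit study → queue [studio, porch, patio, pantry, office, library, kitchen, foyer, workshop, sauna, parlor, closet]
Visit studio; enqueue lobby → queue [porch, patio, pantry, office, library, kitchen, foyer, workshop, sauna, parlor, closet, lobby]
Visit porch; enqueue annex → queue [patio, pantry, office, library, kitchen, foyer, workshop, sauna, parlor, closet, lobby, annex]
Visit patio; enqueue nursery → queue [pantry, office, library, kitchen, foyer, workshop, sauna, parlor, closet, lobby, annex, nursery]
Visit pantry → queue [office, library, kitchen, foyer, workshop, sauna, parlor, closet, lobby, annex, nursery]
Visit office → queue [library, kitchen, foyer, workshop, sauna, parlor, closet, lobby, annex, nursery]
Visit library → queue [kitchen, foyer, workshop, sauna, parlor, closet, lobby, annex, nursery]
Visit kitchen → queue [foyer, workshop, sauna, parlor, closet, lobby, annex, nursery]
Visit foyer → queue [workshop, sauna, parlor, closet, lobby, annex, nursery]
Visit workshop → queue [sauna, parlor, closet, lobby, annex, nursery]
Visit sauna → queue [parlor, closet, lobby, annex, nursery]
Visit parlor → queue [closet, lobby, annex, nursery]
Visit closet → queue [lobby, annex, nursery]
Visit lobby → queue [annex, nursery]
Visit annex → queue [nursery]
Visit nursery → queue []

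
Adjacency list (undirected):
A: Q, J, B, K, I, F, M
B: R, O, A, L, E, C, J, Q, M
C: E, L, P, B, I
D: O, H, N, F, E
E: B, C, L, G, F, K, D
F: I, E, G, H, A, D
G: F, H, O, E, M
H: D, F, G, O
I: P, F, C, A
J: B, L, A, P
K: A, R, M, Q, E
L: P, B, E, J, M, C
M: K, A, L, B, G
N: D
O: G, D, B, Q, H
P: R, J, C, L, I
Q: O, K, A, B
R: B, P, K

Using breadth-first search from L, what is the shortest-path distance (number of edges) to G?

2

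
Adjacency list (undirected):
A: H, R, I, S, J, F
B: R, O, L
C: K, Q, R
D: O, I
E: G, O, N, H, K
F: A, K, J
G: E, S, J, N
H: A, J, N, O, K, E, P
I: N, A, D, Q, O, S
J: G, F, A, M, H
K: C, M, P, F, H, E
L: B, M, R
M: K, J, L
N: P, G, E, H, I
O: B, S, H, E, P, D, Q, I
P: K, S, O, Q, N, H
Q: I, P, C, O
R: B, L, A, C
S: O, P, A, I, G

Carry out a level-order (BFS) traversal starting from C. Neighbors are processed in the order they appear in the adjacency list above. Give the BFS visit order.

C → K → Q → R → M → P → F → H → E → I → O → B → L → A → J → S → N → G → D

Visit C; enqueue K, Q, R → queue [K, Q, R]
Visit K; enqueue M, P, F, H, E → queue [Q, R, M, P, F, H, E]
Visit Q; enqueue I, O → queue [R, M, P, F, H, E, I, O]
Visit R; enqueue B, L, A → queue [M, P, F, H, E, I, O, B, L, A]
Visit M; enqueue J → queue [P, F, H, E, I, O, B, L, A, J]
Visit P; enqueue S, N → queue [F, H, E, I, O, B, L, A, J, S, N]
Visit F → queue [H, E, I, O, B, L, A, J, S, N]
Visit H → queue [E, I, O, B, L, A, J, S, N]
Visit E; enqueue G → queue [I, O, B, L, A, J, S, N, G]
Visit I; enqueue D → queue [O, B, L, A, J, S, N, G, D]
Visit O → queue [B, L, A, J, S, N, G, D]
Visit B → queue [L, A, J, S, N, G, D]
Visit L → queue [A, J, S, N, G, D]
Visit A → queue [J, S, N, G, D]
Visit J → queue [S, N, G, D]
Visit S → queue [N, G, D]
Visit N → queue [G, D]
Visit G → queue [D]
Visit D → queue []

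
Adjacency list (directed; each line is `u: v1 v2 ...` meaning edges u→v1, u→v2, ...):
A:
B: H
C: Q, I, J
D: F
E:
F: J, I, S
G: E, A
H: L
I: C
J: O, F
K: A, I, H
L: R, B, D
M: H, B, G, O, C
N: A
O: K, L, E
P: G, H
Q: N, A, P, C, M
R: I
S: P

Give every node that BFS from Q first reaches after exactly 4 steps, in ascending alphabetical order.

D, R, S

Level 0: Q
Level 1: A, C, M, N, P
Level 2: B, G, H, I, J, O
Level 3: E, F, K, L
Level 4: D, R, S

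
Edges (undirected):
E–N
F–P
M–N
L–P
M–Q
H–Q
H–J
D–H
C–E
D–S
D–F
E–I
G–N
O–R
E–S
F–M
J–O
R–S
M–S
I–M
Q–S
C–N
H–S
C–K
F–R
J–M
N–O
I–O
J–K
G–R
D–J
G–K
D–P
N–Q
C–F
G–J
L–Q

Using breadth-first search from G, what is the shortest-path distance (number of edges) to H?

Level 0: G
Level 1: J, K, N, R
Level 2: C, D, E, F, H, M, O, Q, S
Level 3: I, L, P
H first appears at level 2.

2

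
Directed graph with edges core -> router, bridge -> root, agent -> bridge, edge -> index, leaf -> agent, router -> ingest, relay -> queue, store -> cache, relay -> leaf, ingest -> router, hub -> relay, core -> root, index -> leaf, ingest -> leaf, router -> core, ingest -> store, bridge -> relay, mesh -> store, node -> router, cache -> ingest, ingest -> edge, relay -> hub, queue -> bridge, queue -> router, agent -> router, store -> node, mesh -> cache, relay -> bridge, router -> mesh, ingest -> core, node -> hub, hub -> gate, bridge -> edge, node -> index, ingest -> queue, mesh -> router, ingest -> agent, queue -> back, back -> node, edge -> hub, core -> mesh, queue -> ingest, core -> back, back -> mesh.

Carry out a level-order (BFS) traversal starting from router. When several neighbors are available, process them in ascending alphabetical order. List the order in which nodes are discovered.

router -> core -> ingest -> mesh -> back -> root -> agent -> edge -> leaf -> queue -> store -> cache -> node -> bridge -> hub -> index -> relay -> gate

Visit router; enqueue core, ingest, mesh → queue [core, ingest, mesh]
Visit core; enqueue back, root → queue [ingest, mesh, back, root]
Visit ingest; enqueue agent, edge, leaf, queue, store → queue [mesh, back, root, agent, edge, leaf, queue, store]
Visit mesh; enqueue cache → queue [back, root, agent, edge, leaf, queue, store, cache]
Visit back; enqueue node → queue [root, agent, edge, leaf, queue, store, cache, node]
Visit root → queue [agent, edge, leaf, queue, store, cache, node]
Visit agent; enqueue bridge → queue [edge, leaf, queue, store, cache, node, bridge]
Visit edge; enqueue hub, index → queue [leaf, queue, store, cache, node, bridge, hub, index]
Visit leaf → queue [queue, store, cache, node, bridge, hub, index]
Visit queue → queue [store, cache, node, bridge, hub, index]
Visit store → queue [cache, node, bridge, hub, index]
Visit cache → queue [node, bridge, hub, index]
Visit node → queue [bridge, hub, index]
Visit bridge; enqueue relay → queue [hub, index, relay]
Visit hub; enqueue gate → queue [index, relay, gate]
Visit index → queue [relay, gate]
Visit relay → queue [gate]
Visit gate → queue []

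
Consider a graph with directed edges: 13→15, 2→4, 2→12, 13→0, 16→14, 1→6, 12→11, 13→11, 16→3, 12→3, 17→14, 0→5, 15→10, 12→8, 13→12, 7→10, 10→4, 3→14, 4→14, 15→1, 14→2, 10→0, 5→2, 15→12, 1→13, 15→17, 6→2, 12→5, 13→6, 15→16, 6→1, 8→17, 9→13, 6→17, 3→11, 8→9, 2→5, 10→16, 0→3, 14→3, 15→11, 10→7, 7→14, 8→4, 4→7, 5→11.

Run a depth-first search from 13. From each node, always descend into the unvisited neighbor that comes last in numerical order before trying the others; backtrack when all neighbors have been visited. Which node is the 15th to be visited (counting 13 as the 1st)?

0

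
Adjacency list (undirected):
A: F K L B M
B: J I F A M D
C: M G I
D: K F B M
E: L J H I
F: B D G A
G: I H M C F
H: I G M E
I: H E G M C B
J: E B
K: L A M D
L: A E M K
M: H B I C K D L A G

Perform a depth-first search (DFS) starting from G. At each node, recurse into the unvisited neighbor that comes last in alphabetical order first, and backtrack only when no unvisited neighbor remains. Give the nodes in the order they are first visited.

G, M, L, K, D, F, B, J, E, I, H, C, A

Visit G
G → M
M → L
L → K
K → D
D → F
F → B
B → J
J → E
E → I
I → H
I → C
B → A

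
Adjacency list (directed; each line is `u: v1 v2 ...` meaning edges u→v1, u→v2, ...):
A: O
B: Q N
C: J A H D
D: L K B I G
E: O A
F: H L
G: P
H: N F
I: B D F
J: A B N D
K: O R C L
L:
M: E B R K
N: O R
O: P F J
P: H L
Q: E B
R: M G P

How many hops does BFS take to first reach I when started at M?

4

Level 0: M
Level 1: B, E, K, R
Level 2: A, C, G, L, N, O, P, Q
Level 3: D, F, H, J
Level 4: I
I first appears at level 4.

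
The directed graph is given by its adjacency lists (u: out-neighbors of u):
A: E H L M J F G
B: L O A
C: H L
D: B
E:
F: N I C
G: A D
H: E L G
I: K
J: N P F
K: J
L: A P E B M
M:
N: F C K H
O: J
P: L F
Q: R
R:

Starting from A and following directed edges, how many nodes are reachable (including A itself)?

BFS from A visits: A, E, H, L, M, J, F, G, P, B, N, I, C, D, O, K
Reachable nodes: 16 of 18 total.

16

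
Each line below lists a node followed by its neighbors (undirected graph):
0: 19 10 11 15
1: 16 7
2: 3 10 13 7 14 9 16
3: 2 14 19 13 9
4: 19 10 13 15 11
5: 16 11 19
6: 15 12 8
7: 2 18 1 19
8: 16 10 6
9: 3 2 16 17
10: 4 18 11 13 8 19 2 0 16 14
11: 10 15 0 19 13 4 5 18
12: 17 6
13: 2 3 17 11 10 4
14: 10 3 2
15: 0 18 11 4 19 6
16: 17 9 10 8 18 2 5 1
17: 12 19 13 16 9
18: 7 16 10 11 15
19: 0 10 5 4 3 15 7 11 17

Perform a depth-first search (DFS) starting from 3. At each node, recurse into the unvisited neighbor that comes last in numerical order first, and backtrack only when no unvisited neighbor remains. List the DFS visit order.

3, 19, 17, 16, 18, 15, 11, 13, 10, 14, 2, 9, 7, 1, 8, 6, 12, 4, 0, 5

Visit 3
3 → 19
19 → 17
17 → 16
16 → 18
18 → 15
15 → 11
11 → 13
13 → 10
10 → 14
14 → 2
2 → 9
2 → 7
7 → 1
10 → 8
8 → 6
6 → 12
10 → 4
10 → 0
11 → 5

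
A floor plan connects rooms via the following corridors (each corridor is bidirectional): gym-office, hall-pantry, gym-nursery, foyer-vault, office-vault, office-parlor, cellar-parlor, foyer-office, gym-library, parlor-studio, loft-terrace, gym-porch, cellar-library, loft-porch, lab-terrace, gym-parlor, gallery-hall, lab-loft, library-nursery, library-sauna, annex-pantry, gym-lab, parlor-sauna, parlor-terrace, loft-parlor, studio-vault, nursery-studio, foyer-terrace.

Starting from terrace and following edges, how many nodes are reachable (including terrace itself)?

14

BFS from terrace visits: terrace, parlor, loft, lab, foyer, studio, sauna, office, gym, cellar, porch, vault, nursery, library
Reachable nodes: 14 of 18 total.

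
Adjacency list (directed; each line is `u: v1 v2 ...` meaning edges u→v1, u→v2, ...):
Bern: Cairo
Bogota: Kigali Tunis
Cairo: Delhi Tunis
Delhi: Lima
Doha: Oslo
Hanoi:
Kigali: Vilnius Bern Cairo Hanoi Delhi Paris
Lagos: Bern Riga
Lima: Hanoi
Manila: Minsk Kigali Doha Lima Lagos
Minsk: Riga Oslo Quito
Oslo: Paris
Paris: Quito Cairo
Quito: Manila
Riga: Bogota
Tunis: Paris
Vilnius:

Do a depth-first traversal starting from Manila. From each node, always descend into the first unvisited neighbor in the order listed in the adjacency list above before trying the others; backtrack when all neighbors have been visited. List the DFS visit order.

Manila -> Minsk -> Riga -> Bogota -> Kigali -> Vilnius -> Bern -> Cairo -> Delhi -> Lima -> Hanoi -> Tunis -> Paris -> Quito -> Oslo -> Doha -> Lagos

Visit Manila
Manila → Minsk
Minsk → Riga
Riga → Bogota
Bogota → Kigali
Kigali → Vilnius
Kigali → Bern
Bern → Cairo
Cairo → Delhi
Delhi → Lima
Lima → Hanoi
Cairo → Tunis
Tunis → Paris
Paris → Quito
Minsk → Oslo
Manila → Doha
Manila → Lagos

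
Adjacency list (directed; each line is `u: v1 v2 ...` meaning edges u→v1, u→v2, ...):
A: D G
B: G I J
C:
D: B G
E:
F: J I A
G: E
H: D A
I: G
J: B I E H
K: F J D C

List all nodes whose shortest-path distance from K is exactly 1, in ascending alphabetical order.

Level 0: K
Level 1: C, D, F, J
Level 2: A, B, E, G, H, I

C, D, F, J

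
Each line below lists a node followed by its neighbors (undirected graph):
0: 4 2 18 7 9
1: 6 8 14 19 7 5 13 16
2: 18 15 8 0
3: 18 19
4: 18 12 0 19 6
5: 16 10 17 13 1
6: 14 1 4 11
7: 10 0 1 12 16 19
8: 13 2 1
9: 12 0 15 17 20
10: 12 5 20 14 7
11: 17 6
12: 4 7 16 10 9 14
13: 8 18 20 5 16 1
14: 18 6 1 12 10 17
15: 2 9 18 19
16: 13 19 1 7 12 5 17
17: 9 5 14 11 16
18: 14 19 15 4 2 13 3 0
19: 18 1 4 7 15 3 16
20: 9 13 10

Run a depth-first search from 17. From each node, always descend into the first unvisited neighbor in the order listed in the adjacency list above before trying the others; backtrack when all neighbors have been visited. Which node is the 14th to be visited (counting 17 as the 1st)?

16

Visit 17
17 → 9
9 → 12
12 → 4
4 → 18
18 → 14
14 → 6
6 → 1
1 → 8
8 → 13
13 → 20
20 → 10
10 → 5
5 → 16
16 → 19
19 → 7
7 → 0
0 → 2
2 → 15
19 → 3
6 → 11

Visit order: 17, 9, 12, 4, 18, 14, 6, 1, 8, 13, 20, 10, 5, 16, 19, 7, 0, 2, 15, 3, 11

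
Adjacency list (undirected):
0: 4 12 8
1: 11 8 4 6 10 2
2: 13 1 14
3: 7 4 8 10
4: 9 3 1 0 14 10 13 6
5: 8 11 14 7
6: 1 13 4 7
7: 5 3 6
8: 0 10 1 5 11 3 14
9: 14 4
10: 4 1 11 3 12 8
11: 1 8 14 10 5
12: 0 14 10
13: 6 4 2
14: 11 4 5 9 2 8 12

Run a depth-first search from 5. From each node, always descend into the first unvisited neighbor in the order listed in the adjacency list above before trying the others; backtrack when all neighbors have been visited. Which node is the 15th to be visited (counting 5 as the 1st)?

Visit 5
5 → 8
8 → 0
0 → 4
4 → 9
9 → 14
14 → 11
11 → 1
1 → 6
6 → 13
13 → 2
6 → 7
7 → 3
3 → 10
10 → 12

Visit order: 5, 8, 0, 4, 9, 14, 11, 1, 6, 13, 2, 7, 3, 10, 12

12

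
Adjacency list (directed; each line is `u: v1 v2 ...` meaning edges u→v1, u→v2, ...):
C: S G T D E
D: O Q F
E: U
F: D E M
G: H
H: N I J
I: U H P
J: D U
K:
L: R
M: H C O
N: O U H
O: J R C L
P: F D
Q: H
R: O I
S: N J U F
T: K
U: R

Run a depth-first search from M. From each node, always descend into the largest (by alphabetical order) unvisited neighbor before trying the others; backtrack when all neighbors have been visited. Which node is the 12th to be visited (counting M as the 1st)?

Visit M
M → O
O → R
R → I
I → U
I → P
P → F
F → E
F → D
D → Q
Q → H
H → N
H → J
O → L
O → C
C → T
T → K
C → S
C → G

Visit order: M, O, R, I, U, P, F, E, D, Q, H, N, J, L, C, T, K, S, G

N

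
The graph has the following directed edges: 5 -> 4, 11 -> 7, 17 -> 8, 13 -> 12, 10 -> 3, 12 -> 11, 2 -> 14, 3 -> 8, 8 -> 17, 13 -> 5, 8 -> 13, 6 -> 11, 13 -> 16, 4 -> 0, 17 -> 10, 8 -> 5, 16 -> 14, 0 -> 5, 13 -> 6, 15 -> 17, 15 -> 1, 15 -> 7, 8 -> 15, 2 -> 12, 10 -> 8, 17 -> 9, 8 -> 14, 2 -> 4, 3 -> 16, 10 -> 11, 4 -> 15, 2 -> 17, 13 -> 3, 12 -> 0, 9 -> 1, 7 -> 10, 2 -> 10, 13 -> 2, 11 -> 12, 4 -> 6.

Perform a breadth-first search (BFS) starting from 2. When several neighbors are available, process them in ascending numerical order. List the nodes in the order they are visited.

2, 4, 10, 12, 14, 17, 0, 6, 15, 3, 8, 11, 9, 5, 1, 7, 16, 13

Visit 2; enqueue 4, 10, 12, 14, 17 → queue [4, 10, 12, 14, 17]
Visit 4; enqueue 0, 6, 15 → queue [10, 12, 14, 17, 0, 6, 15]
Visit 10; enqueue 3, 8, 11 → queue [12, 14, 17, 0, 6, 15, 3, 8, 11]
Visit 12 → queue [14, 17, 0, 6, 15, 3, 8, 11]
Visit 14 → queue [17, 0, 6, 15, 3, 8, 11]
Visit 17; enqueue 9 → queue [0, 6, 15, 3, 8, 11, 9]
Visit 0; enqueue 5 → queue [6, 15, 3, 8, 11, 9, 5]
Visit 6 → queue [15, 3, 8, 11, 9, 5]
Visit 15; enqueue 1, 7 → queue [3, 8, 11, 9, 5, 1, 7]
Visit 3; enqueue 16 → queue [8, 11, 9, 5, 1, 7, 16]
Visit 8; enqueue 13 → queue [11, 9, 5, 1, 7, 16, 13]
Visit 11 → queue [9, 5, 1, 7, 16, 13]
Visit 9 → queue [5, 1, 7, 16, 13]
Visit 5 → queue [1, 7, 16, 13]
Visit 1 → queue [7, 16, 13]
Visit 7 → queue [16, 13]
Visit 16 → queue [13]
Visit 13 → queue []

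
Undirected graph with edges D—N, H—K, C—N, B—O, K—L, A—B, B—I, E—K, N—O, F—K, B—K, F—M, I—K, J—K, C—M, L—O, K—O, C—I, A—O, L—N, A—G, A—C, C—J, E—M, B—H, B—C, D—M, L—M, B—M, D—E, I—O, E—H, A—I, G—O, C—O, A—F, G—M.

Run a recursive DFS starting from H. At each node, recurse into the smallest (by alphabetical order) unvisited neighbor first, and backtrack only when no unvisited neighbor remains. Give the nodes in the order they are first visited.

H -> B -> A -> C -> I -> K -> E -> D -> M -> F -> G -> O -> L -> N -> J

Visit H
H → B
B → A
A → C
C → I
I → K
K → E
E → D
D → M
M → F
M → G
G → O
O → L
L → N
K → J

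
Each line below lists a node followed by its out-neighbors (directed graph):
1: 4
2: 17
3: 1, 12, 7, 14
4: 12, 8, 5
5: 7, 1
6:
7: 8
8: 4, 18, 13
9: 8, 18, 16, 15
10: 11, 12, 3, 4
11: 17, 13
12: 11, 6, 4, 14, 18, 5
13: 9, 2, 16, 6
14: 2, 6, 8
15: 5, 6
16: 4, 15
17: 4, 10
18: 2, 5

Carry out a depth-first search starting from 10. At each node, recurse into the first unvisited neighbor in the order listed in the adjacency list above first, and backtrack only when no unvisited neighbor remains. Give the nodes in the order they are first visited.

Visit 10
10 → 11
11 → 17
17 → 4
4 → 12
12 → 6
12 → 14
14 → 2
14 → 8
8 → 18
18 → 5
5 → 7
5 → 1
8 → 13
13 → 9
9 → 16
16 → 15
10 → 3

10 -> 11 -> 17 -> 4 -> 12 -> 6 -> 14 -> 2 -> 8 -> 18 -> 5 -> 7 -> 1 -> 13 -> 9 -> 16 -> 15 -> 3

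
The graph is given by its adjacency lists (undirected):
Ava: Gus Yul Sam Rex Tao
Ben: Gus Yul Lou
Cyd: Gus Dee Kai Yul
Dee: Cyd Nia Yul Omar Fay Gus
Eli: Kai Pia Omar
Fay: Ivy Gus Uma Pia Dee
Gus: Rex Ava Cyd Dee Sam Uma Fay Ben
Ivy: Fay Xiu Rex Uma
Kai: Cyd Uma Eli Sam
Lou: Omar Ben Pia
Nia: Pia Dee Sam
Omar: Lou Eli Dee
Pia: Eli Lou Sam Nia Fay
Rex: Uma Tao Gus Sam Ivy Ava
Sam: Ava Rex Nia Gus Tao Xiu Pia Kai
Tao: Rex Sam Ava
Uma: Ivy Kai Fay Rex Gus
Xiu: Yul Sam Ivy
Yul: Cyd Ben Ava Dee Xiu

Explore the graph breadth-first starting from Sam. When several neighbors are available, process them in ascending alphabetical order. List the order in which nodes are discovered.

Visit Sam; enqueue Ava, Gus, Kai, Nia, Pia, Rex, Tao, Xiu → queue [Ava, Gus, Kai, Nia, Pia, Rex, Tao, Xiu]
Visit Ava; enqueue Yul → queue [Gus, Kai, Nia, Pia, Rex, Tao, Xiu, Yul]
Visit Gus; enqueue Ben, Cyd, Dee, Fay, Uma → queue [Kai, Nia, Pia, Rex, Tao, Xiu, Yul, Ben, Cyd, Dee, Fay, Uma]
Visit Kai; enqueue Eli → queue [Nia, Pia, Rex, Tao, Xiu, Yul, Ben, Cyd, Dee, Fay, Uma, Eli]
Visit Nia → queue [Pia, Rex, Tao, Xiu, Yul, Ben, Cyd, Dee, Fay, Uma, Eli]
Visit Pia; enqueue Lou → queue [Rex, Tao, Xiu, Yul, Ben, Cyd, Dee, Fay, Uma, Eli, Lou]
Visit Rex; enqueue Ivy → queue [Tao, Xiu, Yul, Ben, Cyd, Dee, Fay, Uma, Eli, Lou, Ivy]
Visit Tao → queue [Xiu, Yul, Ben, Cyd, Dee, Fay, Uma, Eli, Lou, Ivy]
Visit Xiu → queue [Yul, Ben, Cyd, Dee, Fay, Uma, Eli, Lou, Ivy]
Visit Yul → queue [Ben, Cyd, Dee, Fay, Uma, Eli, Lou, Ivy]
Visit Ben → queue [Cyd, Dee, Fay, Uma, Eli, Lou, Ivy]
Visit Cyd → queue [Dee, Fay, Uma, Eli, Lou, Ivy]
Visit Dee; enqueue Omar → queue [Fay, Uma, Eli, Lou, Ivy, Omar]
Visit Fay → queue [Uma, Eli, Lou, Ivy, Omar]
Visit Uma → queue [Eli, Lou, Ivy, Omar]
Visit Eli → queue [Lou, Ivy, Omar]
Visit Lou → queue [Ivy, Omar]
Visit Ivy → queue [Omar]
Visit Omar → queue []

Sam Ava Gus Kai Nia Pia Rex Tao Xiu Yul Ben Cyd Dee Fay Uma Eli Lou Ivy Omar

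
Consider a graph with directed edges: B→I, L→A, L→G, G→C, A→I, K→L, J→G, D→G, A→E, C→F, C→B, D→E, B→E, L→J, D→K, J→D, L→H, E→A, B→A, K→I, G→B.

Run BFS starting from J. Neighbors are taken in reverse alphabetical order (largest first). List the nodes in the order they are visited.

Visit J; enqueue G, D → queue [G, D]
Visit G; enqueue C, B → queue [D, C, B]
Visit D; enqueue K, E → queue [C, B, K, E]
Visit C; enqueue F → queue [B, K, E, F]
Visit B; enqueue I, A → queue [K, E, F, I, A]
Visit K; enqueue L → queue [E, F, I, A, L]
Visit E → queue [F, I, A, L]
Visit F → queue [I, A, L]
Visit I → queue [A, L]
Visit A → queue [L]
Visit L; enqueue H → queue [H]
Visit H → queue []

J -> G -> D -> C -> B -> K -> E -> F -> I -> A -> L -> H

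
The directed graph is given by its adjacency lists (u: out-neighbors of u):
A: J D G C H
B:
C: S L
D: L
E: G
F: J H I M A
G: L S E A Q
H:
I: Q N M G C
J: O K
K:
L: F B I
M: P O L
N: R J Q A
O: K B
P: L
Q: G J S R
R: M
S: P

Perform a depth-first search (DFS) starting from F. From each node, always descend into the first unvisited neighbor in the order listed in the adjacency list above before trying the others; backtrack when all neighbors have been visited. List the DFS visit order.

Visit F
F → J
J → O
O → K
O → B
F → H
F → I
I → Q
Q → G
G → L
G → S
S → P
G → E
G → A
A → D
A → C
Q → R
R → M
I → N

F, J, O, K, B, H, I, Q, G, L, S, P, E, A, D, C, R, M, N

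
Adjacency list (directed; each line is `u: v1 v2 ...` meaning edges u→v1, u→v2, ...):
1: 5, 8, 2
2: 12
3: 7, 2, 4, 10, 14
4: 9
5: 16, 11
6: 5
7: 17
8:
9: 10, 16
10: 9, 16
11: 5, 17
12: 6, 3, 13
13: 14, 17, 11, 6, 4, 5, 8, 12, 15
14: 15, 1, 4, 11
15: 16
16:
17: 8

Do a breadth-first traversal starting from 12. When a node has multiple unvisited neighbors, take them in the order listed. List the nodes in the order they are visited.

12 6 3 13 5 7 2 4 10 14 17 11 8 15 16 9 1

Visit 12; enqueue 6, 3, 13 → queue [6, 3, 13]
Visit 6; enqueue 5 → queue [3, 13, 5]
Visit 3; enqueue 7, 2, 4, 10, 14 → queue [13, 5, 7, 2, 4, 10, 14]
Visit 13; enqueue 17, 11, 8, 15 → queue [5, 7, 2, 4, 10, 14, 17, 11, 8, 15]
Visit 5; enqueue 16 → queue [7, 2, 4, 10, 14, 17, 11, 8, 15, 16]
Visit 7 → queue [2, 4, 10, 14, 17, 11, 8, 15, 16]
Visit 2 → queue [4, 10, 14, 17, 11, 8, 15, 16]
Visit 4; enqueue 9 → queue [10, 14, 17, 11, 8, 15, 16, 9]
Visit 10 → queue [14, 17, 11, 8, 15, 16, 9]
Visit 14; enqueue 1 → queue [17, 11, 8, 15, 16, 9, 1]
Visit 17 → queue [11, 8, 15, 16, 9, 1]
Visit 11 → queue [8, 15, 16, 9, 1]
Visit 8 → queue [15, 16, 9, 1]
Visit 15 → queue [16, 9, 1]
Visit 16 → queue [9, 1]
Visit 9 → queue [1]
Visit 1 → queue []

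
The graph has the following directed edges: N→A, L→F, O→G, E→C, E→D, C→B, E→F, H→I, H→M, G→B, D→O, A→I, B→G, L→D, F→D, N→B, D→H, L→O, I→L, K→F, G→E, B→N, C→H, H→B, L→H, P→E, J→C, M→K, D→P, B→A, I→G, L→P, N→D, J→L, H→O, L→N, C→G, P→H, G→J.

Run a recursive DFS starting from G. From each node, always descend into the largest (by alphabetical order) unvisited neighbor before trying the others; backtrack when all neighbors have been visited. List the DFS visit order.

G J L P H O M K F D I B N A E C

Visit G
G → J
J → L
L → P
P → H
H → O
H → M
M → K
K → F
F → D
H → I
H → B
B → N
N → A
P → E
E → C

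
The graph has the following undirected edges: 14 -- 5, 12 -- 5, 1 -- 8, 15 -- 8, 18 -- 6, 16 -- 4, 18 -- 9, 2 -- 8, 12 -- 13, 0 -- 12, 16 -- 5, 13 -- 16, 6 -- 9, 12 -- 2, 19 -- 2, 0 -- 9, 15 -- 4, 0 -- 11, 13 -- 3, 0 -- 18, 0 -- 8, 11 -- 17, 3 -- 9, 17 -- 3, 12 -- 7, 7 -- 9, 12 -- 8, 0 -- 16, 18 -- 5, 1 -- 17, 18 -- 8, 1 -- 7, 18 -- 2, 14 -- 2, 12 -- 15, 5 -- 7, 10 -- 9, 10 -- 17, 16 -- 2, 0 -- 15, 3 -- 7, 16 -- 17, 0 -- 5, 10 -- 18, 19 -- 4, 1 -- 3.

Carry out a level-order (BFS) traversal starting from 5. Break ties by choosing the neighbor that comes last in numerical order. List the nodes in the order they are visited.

5, 18, 16, 14, 12, 7, 0, 10, 9, 8, 6, 2, 17, 13, 4, 15, 3, 1, 11, 19

Visit 5; enqueue 18, 16, 14, 12, 7, 0 → queue [18, 16, 14, 12, 7, 0]
Visit 18; enqueue 10, 9, 8, 6, 2 → queue [16, 14, 12, 7, 0, 10, 9, 8, 6, 2]
Visit 16; enqueue 17, 13, 4 → queue [14, 12, 7, 0, 10, 9, 8, 6, 2, 17, 13, 4]
Visit 14 → queue [12, 7, 0, 10, 9, 8, 6, 2, 17, 13, 4]
Visit 12; enqueue 15 → queue [7, 0, 10, 9, 8, 6, 2, 17, 13, 4, 15]
Visit 7; enqueue 3, 1 → queue [0, 10, 9, 8, 6, 2, 17, 13, 4, 15, 3, 1]
Visit 0; enqueue 11 → queue [10, 9, 8, 6, 2, 17, 13, 4, 15, 3, 1, 11]
Visit 10 → queue [9, 8, 6, 2, 17, 13, 4, 15, 3, 1, 11]
Visit 9 → queue [8, 6, 2, 17, 13, 4, 15, 3, 1, 11]
Visit 8 → queue [6, 2, 17, 13, 4, 15, 3, 1, 11]
Visit 6 → queue [2, 17, 13, 4, 15, 3, 1, 11]
Visit 2; enqueue 19 → queue [17, 13, 4, 15, 3, 1, 11, 19]
Visit 17 → queue [13, 4, 15, 3, 1, 11, 19]
Visit 13 → queue [4, 15, 3, 1, 11, 19]
Visit 4 → queue [15, 3, 1, 11, 19]
Visit 15 → queue [3, 1, 11, 19]
Visit 3 → queue [1, 11, 19]
Visit 1 → queue [11, 19]
Visit 11 → queue [19]
Visit 19 → queue []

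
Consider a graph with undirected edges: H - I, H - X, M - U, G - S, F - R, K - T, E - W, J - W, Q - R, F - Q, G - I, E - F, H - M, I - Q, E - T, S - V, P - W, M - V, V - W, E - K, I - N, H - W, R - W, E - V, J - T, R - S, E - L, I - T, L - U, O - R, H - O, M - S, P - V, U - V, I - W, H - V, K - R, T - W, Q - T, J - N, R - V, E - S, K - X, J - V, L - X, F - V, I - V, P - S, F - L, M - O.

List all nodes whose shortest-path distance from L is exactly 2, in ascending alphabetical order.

Level 0: L
Level 1: E, F, U, X
Level 2: H, K, M, Q, R, S, T, V, W
Level 3: G, I, J, O, P
Level 4: N

H, K, M, Q, R, S, T, V, W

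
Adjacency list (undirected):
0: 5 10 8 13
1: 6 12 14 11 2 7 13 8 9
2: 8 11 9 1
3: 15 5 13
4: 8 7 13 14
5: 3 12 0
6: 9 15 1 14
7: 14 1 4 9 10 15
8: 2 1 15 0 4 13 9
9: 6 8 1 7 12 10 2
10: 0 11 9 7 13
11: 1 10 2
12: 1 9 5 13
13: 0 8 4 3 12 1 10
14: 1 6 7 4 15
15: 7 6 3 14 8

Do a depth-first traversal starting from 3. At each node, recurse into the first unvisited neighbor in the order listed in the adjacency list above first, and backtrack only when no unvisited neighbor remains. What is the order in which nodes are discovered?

3 15 7 14 1 6 9 8 2 11 10 0 5 12 13 4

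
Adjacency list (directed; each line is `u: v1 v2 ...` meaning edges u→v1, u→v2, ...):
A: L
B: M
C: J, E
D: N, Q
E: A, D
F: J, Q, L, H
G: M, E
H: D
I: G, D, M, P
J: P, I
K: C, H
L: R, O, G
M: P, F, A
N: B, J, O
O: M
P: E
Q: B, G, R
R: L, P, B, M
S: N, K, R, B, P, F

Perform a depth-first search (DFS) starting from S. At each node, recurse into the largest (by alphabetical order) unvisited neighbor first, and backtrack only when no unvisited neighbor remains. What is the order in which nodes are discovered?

S → R → P → E → D → Q → G → M → F → L → O → J → I → H → A → B → N → K → C

Visit S
S → R
R → P
P → E
E → D
D → Q
Q → G
G → M
M → F
F → L
L → O
F → J
J → I
F → H
M → A
Q → B
D → N
S → K
K → C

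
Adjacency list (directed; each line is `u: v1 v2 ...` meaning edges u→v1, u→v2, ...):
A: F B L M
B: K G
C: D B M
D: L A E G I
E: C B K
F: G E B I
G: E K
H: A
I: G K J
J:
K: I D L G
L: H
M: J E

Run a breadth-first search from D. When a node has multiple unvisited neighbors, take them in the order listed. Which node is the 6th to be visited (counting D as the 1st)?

I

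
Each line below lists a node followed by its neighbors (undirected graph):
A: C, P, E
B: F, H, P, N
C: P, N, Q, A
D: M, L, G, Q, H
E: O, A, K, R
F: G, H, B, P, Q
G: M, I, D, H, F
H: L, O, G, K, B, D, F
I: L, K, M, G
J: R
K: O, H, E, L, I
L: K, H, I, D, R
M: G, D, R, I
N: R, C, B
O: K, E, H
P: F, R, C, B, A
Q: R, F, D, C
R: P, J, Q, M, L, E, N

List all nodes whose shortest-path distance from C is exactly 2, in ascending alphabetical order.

Level 0: C
Level 1: A, N, P, Q
Level 2: B, D, E, F, R
Level 3: G, H, J, K, L, M, O
Level 4: I

B, D, E, F, R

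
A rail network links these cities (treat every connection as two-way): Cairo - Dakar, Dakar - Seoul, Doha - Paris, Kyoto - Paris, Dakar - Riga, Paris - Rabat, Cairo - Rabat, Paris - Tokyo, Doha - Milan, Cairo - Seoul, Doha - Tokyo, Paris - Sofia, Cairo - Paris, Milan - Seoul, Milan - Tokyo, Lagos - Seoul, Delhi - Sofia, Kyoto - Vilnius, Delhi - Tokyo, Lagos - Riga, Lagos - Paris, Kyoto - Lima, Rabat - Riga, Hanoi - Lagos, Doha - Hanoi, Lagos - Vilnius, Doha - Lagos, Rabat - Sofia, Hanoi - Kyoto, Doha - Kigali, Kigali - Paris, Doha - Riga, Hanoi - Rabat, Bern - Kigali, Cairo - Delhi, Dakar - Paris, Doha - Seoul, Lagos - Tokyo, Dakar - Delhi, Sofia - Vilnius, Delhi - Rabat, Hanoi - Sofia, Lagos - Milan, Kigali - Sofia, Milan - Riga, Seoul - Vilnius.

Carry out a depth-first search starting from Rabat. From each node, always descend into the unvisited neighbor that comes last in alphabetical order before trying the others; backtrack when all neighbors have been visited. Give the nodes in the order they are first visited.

Visit Rabat
Rabat → Sofia
Sofia → Vilnius
Vilnius → Seoul
Seoul → Milan
Milan → Tokyo
Tokyo → Paris
Paris → Lagos
Lagos → Riga
Riga → Doha
Doha → Kigali
Kigali → Bern
Doha → Hanoi
Hanoi → Kyoto
Kyoto → Lima
Riga → Dakar
Dakar → Delhi
Delhi → Cairo

Rabat, Sofia, Vilnius, Seoul, Milan, Tokyo, Paris, Lagos, Riga, Doha, Kigali, Bern, Hanoi, Kyoto, Lima, Dakar, Delhi, Cairo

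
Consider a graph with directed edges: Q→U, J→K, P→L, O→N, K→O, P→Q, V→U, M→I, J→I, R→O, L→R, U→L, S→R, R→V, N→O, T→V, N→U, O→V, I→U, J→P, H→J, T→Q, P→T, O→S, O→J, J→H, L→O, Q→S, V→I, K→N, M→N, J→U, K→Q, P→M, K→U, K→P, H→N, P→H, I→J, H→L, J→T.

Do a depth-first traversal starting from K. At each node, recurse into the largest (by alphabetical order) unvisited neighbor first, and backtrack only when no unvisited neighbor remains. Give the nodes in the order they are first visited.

K U L R V I J T Q S P M N O H

Visit K
K → U
U → L
L → R
R → V
V → I
I → J
J → T
T → Q
Q → S
J → P
P → M
M → N
N → O
P → H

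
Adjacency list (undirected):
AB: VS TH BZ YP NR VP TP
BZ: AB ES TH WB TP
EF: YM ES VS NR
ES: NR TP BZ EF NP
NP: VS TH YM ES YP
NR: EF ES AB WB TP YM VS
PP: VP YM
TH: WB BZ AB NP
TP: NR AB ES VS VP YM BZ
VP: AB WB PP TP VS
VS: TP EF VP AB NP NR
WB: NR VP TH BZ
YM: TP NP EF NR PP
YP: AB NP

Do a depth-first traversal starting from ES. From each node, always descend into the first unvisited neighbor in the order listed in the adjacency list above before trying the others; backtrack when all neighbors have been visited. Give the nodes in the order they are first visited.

ES -> NR -> EF -> YM -> TP -> AB -> VS -> VP -> WB -> TH -> BZ -> NP -> YP -> PP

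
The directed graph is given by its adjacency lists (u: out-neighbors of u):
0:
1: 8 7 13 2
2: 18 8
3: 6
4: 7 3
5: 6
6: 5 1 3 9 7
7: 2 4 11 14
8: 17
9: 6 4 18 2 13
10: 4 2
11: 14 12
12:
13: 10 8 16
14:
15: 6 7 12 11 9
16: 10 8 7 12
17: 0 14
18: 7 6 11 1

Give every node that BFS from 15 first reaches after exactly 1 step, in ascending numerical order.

6, 7, 9, 11, 12

Level 0: 15
Level 1: 6, 7, 9, 11, 12
Level 2: 1, 2, 3, 4, 5, 13, 14, 18
Level 3: 8, 10, 16
Level 4: 17
Level 5: 0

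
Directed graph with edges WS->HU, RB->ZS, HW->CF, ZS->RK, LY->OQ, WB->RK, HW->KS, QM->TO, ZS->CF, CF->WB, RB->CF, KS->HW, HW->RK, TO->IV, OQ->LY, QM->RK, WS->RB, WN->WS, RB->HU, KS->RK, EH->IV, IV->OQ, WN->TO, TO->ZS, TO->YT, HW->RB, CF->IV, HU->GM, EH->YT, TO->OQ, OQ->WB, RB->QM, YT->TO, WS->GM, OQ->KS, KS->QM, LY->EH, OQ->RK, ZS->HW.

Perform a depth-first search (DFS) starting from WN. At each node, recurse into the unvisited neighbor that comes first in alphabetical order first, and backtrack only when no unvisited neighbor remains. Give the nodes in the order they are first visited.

WN TO IV OQ KS HW CF WB RK RB HU GM QM ZS LY EH YT WS

Visit WN
WN → TO
TO → IV
IV → OQ
OQ → KS
KS → HW
HW → CF
CF → WB
WB → RK
HW → RB
RB → HU
HU → GM
RB → QM
RB → ZS
OQ → LY
LY → EH
EH → YT
WN → WS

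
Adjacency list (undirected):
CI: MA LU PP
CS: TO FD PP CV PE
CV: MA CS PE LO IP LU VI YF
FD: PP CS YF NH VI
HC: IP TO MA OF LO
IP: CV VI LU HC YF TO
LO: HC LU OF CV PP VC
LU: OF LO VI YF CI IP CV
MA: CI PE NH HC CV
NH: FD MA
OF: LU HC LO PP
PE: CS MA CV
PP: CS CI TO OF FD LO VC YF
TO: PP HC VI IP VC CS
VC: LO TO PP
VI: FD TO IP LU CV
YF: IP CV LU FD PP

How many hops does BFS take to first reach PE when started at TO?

Level 0: TO
Level 1: CS, HC, IP, PP, VC, VI
Level 2: CI, CV, FD, LO, LU, MA, OF, PE, YF
Level 3: NH
PE first appears at level 2.

2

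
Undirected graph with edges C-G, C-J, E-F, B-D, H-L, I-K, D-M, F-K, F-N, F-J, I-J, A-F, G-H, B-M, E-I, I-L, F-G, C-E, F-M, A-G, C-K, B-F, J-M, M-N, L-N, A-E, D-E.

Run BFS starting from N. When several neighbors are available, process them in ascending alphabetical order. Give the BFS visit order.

Visit N; enqueue F, L, M → queue [F, L, M]
Visit F; enqueue A, B, E, G, J, K → queue [L, M, A, B, E, G, J, K]
Visit L; enqueue H, I → queue [M, A, B, E, G, J, K, H, I]
Visit M; enqueue D → queue [A, B, E, G, J, K, H, I, D]
Visit A → queue [B, E, G, J, K, H, I, D]
Visit B → queue [E, G, J, K, H, I, D]
Visit E; enqueue C → queue [G, J, K, H, I, D, C]
Visit G → queue [J, K, H, I, D, C]
Visit J → queue [K, H, I, D, C]
Visit K → queue [H, I, D, C]
Visit H → queue [I, D, C]
Visit I → queue [D, C]
Visit D → queue [C]
Visit C → queue []

N -> F -> L -> M -> A -> B -> E -> G -> J -> K -> H -> I -> D -> C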